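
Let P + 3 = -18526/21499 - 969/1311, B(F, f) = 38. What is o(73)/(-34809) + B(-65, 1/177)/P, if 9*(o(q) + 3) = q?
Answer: -2943347056979/356359017186 ≈ -8.2595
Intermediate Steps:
o(q) = -3 + q/9
P = -2275012/494477 (P = -3 + (-18526/21499 - 969/1311) = -3 + (-18526*1/21499 - 969*1/1311) = -3 + (-18526/21499 - 17/23) = -3 - 791581/494477 = -2275012/494477 ≈ -4.6008)
o(73)/(-34809) + B(-65, 1/177)/P = (-3 + (⅑)*73)/(-34809) + 38/(-2275012/494477) = (-3 + 73/9)*(-1/34809) + 38*(-494477/2275012) = (46/9)*(-1/34809) - 9395063/1137506 = -46/313281 - 9395063/1137506 = -2943347056979/356359017186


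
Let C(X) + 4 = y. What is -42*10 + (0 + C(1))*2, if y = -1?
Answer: -430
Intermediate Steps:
C(X) = -5 (C(X) = -4 - 1 = -5)
-42*10 + (0 + C(1))*2 = -42*10 + (0 - 5)*2 = -420 - 5*2 = -420 - 10 = -430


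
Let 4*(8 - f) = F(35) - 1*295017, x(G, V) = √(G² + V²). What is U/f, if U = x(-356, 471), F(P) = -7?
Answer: √348577/73764 ≈ 0.0080040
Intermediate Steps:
U = √348577 (U = √((-356)² + 471²) = √(126736 + 221841) = √348577 ≈ 590.40)
f = 73764 (f = 8 - (-7 - 1*295017)/4 = 8 - (-7 - 295017)/4 = 8 - ¼*(-295024) = 8 + 73756 = 73764)
U/f = √348577/73764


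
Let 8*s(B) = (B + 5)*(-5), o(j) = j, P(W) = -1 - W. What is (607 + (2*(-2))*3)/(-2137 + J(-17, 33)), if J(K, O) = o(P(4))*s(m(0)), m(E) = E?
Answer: -4760/16971 ≈ -0.28048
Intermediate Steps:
s(B) = -25/8 - 5*B/8 (s(B) = ((B + 5)*(-5))/8 = ((5 + B)*(-5))/8 = (-25 - 5*B)/8 = -25/8 - 5*B/8)
J(K, O) = 125/8 (J(K, O) = (-1 - 1*4)*(-25/8 - 5/8*0) = (-1 - 4)*(-25/8 + 0) = -5*(-25/8) = 125/8)
(607 + (2*(-2))*3)/(-2137 + J(-17, 33)) = (607 + (2*(-2))*3)/(-2137 + 125/8) = (607 - 4*3)/(-16971/8) = (607 - 12)*(-8/16971) = 595*(-8/16971) = -4760/16971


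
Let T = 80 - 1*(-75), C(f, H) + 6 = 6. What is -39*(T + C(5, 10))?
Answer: -6045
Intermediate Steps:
C(f, H) = 0 (C(f, H) = -6 + 6 = 0)
T = 155 (T = 80 + 75 = 155)
-39*(T + C(5, 10)) = -39*(155 + 0) = -39*155 = -6045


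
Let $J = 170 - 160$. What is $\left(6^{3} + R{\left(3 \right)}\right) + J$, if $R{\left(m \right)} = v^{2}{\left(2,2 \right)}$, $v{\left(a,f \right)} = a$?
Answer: $230$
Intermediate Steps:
$J = 10$ ($J = 170 - 160 = 10$)
$R{\left(m \right)} = 4$ ($R{\left(m \right)} = 2^{2} = 4$)
$\left(6^{3} + R{\left(3 \right)}\right) + J = \left(6^{3} + 4\right) + 10 = \left(216 + 4\right) + 10 = 220 + 10 = 230$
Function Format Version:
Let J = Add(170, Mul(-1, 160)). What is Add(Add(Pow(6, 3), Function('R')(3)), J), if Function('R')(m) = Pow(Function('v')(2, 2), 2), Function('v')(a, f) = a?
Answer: 230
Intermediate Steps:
J = 10 (J = Add(170, -160) = 10)
Function('R')(m) = 4 (Function('R')(m) = Pow(2, 2) = 4)
Add(Add(Pow(6, 3), Function('R')(3)), J) = Add(Add(Pow(6, 3), 4), 10) = Add(Add(216, 4), 10) = Add(220, 10) = 230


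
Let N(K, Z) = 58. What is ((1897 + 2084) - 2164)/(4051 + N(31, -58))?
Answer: 1817/4109 ≈ 0.44220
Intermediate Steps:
((1897 + 2084) - 2164)/(4051 + N(31, -58)) = ((1897 + 2084) - 2164)/(4051 + 58) = (3981 - 2164)/4109 = 1817*(1/4109) = 1817/4109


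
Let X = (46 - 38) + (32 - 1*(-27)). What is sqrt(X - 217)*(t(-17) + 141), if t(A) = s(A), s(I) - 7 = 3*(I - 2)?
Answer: 455*I*sqrt(6) ≈ 1114.5*I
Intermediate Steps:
s(I) = 1 + 3*I (s(I) = 7 + 3*(I - 2) = 7 + 3*(-2 + I) = 7 + (-6 + 3*I) = 1 + 3*I)
t(A) = 1 + 3*A
X = 67 (X = 8 + (32 + 27) = 8 + 59 = 67)
sqrt(X - 217)*(t(-17) + 141) = sqrt(67 - 217)*((1 + 3*(-17)) + 141) = sqrt(-150)*((1 - 51) + 141) = (5*I*sqrt(6))*(-50 + 141) = (5*I*sqrt(6))*91 = 455*I*sqrt(6)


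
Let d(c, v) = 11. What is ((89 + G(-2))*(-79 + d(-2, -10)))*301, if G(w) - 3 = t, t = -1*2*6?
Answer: -1637440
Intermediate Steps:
t = -12 (t = -2*6 = -12)
G(w) = -9 (G(w) = 3 - 12 = -9)
((89 + G(-2))*(-79 + d(-2, -10)))*301 = ((89 - 9)*(-79 + 11))*301 = (80*(-68))*301 = -5440*301 = -1637440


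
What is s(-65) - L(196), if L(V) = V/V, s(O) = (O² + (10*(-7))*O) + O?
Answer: 8709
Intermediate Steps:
s(O) = O² - 69*O (s(O) = (O² - 70*O) + O = O² - 69*O)
L(V) = 1
s(-65) - L(196) = -65*(-69 - 65) - 1*1 = -65*(-134) - 1 = 8710 - 1 = 8709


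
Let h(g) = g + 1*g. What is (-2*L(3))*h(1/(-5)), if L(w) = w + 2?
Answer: 4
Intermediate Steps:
L(w) = 2 + w
h(g) = 2*g (h(g) = g + g = 2*g)
(-2*L(3))*h(1/(-5)) = (-2*(2 + 3))*(2/(-5)) = (-2*5)*(2*(-1/5)) = -10*(-2/5) = 4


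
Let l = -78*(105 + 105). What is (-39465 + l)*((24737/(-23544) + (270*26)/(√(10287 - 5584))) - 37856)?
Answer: 5530556218205/2616 - 392031900*√4703/4703 ≈ 2.1084e+9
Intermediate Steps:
l = -16380 (l = -78*210 = -16380)
(-39465 + l)*((24737/(-23544) + (270*26)/(√(10287 - 5584))) - 37856) = (-39465 - 16380)*((24737/(-23544) + (270*26)/(√(10287 - 5584))) - 37856) = -55845*((24737*(-1/23544) + 7020/(√4703)) - 37856) = -55845*((-24737/23544 + 7020*(√4703/4703)) - 37856) = -55845*((-24737/23544 + 7020*√4703/4703) - 37856) = -55845*(-891306401/23544 + 7020*√4703/4703) = 5530556218205/2616 - 392031900*√4703/4703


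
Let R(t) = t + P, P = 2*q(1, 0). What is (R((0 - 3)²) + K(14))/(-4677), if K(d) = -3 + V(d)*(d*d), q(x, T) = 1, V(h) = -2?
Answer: 128/1559 ≈ 0.082104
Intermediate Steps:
P = 2 (P = 2*1 = 2)
K(d) = -3 - 2*d² (K(d) = -3 - 2*d*d = -3 - 2*d²)
R(t) = 2 + t (R(t) = t + 2 = 2 + t)
(R((0 - 3)²) + K(14))/(-4677) = ((2 + (0 - 3)²) + (-3 - 2*14²))/(-4677) = ((2 + (-3)²) + (-3 - 2*196))*(-1/4677) = ((2 + 9) + (-3 - 392))*(-1/4677) = (11 - 395)*(-1/4677) = -384*(-1/4677) = 128/1559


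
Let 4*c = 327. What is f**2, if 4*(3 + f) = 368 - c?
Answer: 1203409/256 ≈ 4700.8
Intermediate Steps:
c = 327/4 (c = (1/4)*327 = 327/4 ≈ 81.750)
f = 1097/16 (f = -3 + (368 - 1*327/4)/4 = -3 + (368 - 327/4)/4 = -3 + (1/4)*(1145/4) = -3 + 1145/16 = 1097/16 ≈ 68.563)
f**2 = (1097/16)**2 = 1203409/256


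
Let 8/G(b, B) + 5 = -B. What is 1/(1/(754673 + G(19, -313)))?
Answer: 58109823/77 ≈ 7.5467e+5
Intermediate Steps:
G(b, B) = 8/(-5 - B)
1/(1/(754673 + G(19, -313))) = 1/(1/(754673 - 8/(5 - 313))) = 1/(1/(754673 - 8/(-308))) = 1/(1/(754673 - 8*(-1/308))) = 1/(1/(754673 + 2/77)) = 1/(1/(58109823/77)) = 1/(77/58109823) = 58109823/77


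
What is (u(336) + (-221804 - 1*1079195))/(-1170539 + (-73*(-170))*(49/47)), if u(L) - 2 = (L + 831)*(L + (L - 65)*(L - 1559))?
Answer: 18221486212/54407243 ≈ 334.91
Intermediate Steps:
u(L) = 2 + (831 + L)*(L + (-1559 + L)*(-65 + L)) (u(L) = 2 + (L + 831)*(L + (L - 65)*(L - 1559)) = 2 + (831 + L)*(L + (-65 + L)*(-1559 + L)) = 2 + (831 + L)*(L + (-1559 + L)*(-65 + L)))
(u(336) + (-221804 - 1*1079195))/(-1170539 + (-73*(-170))*(49/47)) = ((84209387 + 336**3 - 1247378*336 - 792*336**2) + (-221804 - 1*1079195))/(-1170539 + (-73*(-170))*(49/47)) = ((84209387 + 37933056 - 419119008 - 792*112896) + (-221804 - 1079195))/(-1170539 + 12410*(49*(1/47))) = ((84209387 + 37933056 - 419119008 - 89413632) - 1300999)/(-1170539 + 12410*(49/47)) = (-386390197 - 1300999)/(-1170539 + 608090/47) = -387691196/(-54407243/47) = -387691196*(-47/54407243) = 18221486212/54407243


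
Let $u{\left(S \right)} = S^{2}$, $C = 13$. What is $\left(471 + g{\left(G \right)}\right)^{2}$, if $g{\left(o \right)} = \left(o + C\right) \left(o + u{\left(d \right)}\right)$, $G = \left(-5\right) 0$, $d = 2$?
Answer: $273529$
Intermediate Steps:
$G = 0$
$g{\left(o \right)} = \left(4 + o\right) \left(13 + o\right)$ ($g{\left(o \right)} = \left(o + 13\right) \left(o + 2^{2}\right) = \left(13 + o\right) \left(o + 4\right) = \left(13 + o\right) \left(4 + o\right) = \left(4 + o\right) \left(13 + o\right)$)
$\left(471 + g{\left(G \right)}\right)^{2} = \left(471 + \left(52 + 0^{2} + 17 \cdot 0\right)\right)^{2} = \left(471 + \left(52 + 0 + 0\right)\right)^{2} = \left(471 + 52\right)^{2} = 523^{2} = 273529$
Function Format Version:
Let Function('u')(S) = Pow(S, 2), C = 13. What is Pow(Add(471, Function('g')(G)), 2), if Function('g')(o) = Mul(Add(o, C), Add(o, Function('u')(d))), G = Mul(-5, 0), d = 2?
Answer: 273529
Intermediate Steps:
G = 0
Function('g')(o) = Mul(Add(4, o), Add(13, o)) (Function('g')(o) = Mul(Add(o, 13), Add(o, Pow(2, 2))) = Mul(Add(13, o), Add(o, 4)) = Mul(Add(13, o), Add(4, o)) = Mul(Add(4, o), Add(13, o)))
Pow(Add(471, Function('g')(G)), 2) = Pow(Add(471, Add(52, Pow(0, 2), Mul(17, 0))), 2) = Pow(Add(471, Add(52, 0, 0)), 2) = Pow(Add(471, 52), 2) = Pow(523, 2) = 273529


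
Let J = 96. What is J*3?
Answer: 288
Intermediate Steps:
J*3 = 96*3 = 288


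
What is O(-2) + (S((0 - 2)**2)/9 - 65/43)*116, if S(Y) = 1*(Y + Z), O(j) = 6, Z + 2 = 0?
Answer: -55562/387 ≈ -143.57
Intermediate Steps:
Z = -2 (Z = -2 + 0 = -2)
S(Y) = -2 + Y (S(Y) = 1*(Y - 2) = 1*(-2 + Y) = -2 + Y)
O(-2) + (S((0 - 2)**2)/9 - 65/43)*116 = 6 + ((-2 + (0 - 2)**2)/9 - 65/43)*116 = 6 + ((-2 + (-2)**2)*(1/9) - 65*1/43)*116 = 6 + ((-2 + 4)*(1/9) - 65/43)*116 = 6 + (2*(1/9) - 65/43)*116 = 6 + (2/9 - 65/43)*116 = 6 - 499/387*116 = 6 - 57884/387 = -55562/387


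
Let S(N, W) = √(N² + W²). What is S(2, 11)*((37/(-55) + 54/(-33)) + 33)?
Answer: 1688*√5/11 ≈ 343.13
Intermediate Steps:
S(2, 11)*((37/(-55) + 54/(-33)) + 33) = √(2² + 11²)*((37/(-55) + 54/(-33)) + 33) = √(4 + 121)*((37*(-1/55) + 54*(-1/33)) + 33) = √125*((-37/55 - 18/11) + 33) = (5*√5)*(-127/55 + 33) = (5*√5)*(1688/55) = 1688*√5/11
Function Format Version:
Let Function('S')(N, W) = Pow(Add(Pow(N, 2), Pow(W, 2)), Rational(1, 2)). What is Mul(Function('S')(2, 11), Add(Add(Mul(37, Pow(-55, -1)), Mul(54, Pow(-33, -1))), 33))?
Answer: Mul(Rational(1688, 11), Pow(5, Rational(1, 2))) ≈ 343.13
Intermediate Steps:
Mul(Function('S')(2, 11), Add(Add(Mul(37, Pow(-55, -1)), Mul(54, Pow(-33, -1))), 33)) = Mul(Pow(Add(Pow(2, 2), Pow(11, 2)), Rational(1, 2)), Add(Add(Mul(37, Pow(-55, -1)), Mul(54, Pow(-33, -1))), 33)) = Mul(Pow(Add(4, 121), Rational(1, 2)), Add(Add(Mul(37, Rational(-1, 55)), Mul(54, Rational(-1, 33))), 33)) = Mul(Pow(125, Rational(1, 2)), Add(Add(Rational(-37, 55), Rational(-18, 11)), 33)) = Mul(Mul(5, Pow(5, Rational(1, 2))), Add(Rational(-127, 55), 33)) = Mul(Mul(5, Pow(5, Rational(1, 2))), Rational(1688, 55)) = Mul(Rational(1688, 11), Pow(5, Rational(1, 2)))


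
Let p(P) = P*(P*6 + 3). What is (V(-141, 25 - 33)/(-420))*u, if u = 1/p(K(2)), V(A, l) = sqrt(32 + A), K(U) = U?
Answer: -I*sqrt(109)/12600 ≈ -0.0008286*I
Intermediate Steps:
p(P) = P*(3 + 6*P) (p(P) = P*(6*P + 3) = P*(3 + 6*P))
u = 1/30 (u = 1/(3*2*(1 + 2*2)) = 1/(3*2*(1 + 4)) = 1/(3*2*5) = 1/30 ≈ 0.033333)
(V(-141, 25 - 33)/(-420))*u = (sqrt(32 - 141)/(-420))*(1/30) = (sqrt(-109)*(-1/420))*(1/30) = ((I*sqrt(109))*(-1/420))*(1/30) = -I*sqrt(109)/420*(1/30) = -I*sqrt(109)/12600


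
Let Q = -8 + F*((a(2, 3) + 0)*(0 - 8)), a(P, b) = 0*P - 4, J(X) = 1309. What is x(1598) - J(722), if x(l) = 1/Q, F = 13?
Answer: -534071/408 ≈ -1309.0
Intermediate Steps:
a(P, b) = -4 (a(P, b) = 0 - 4 = -4)
Q = 408 (Q = -8 + 13*((-4 + 0)*(0 - 8)) = -8 + 13*(-4*(-8)) = -8 + 13*32 = -8 + 416 = 408)
x(l) = 1/408
x(1598) - J(722) = 1/408 - 1*1309 = 1/408 - 1309 = -534071/408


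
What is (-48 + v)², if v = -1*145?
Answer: 37249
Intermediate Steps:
v = -145
(-48 + v)² = (-48 - 145)² = (-193)² = 37249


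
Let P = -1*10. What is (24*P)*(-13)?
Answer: 3120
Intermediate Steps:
P = -10
(24*P)*(-13) = (24*(-10))*(-13) = -240*(-13) = 3120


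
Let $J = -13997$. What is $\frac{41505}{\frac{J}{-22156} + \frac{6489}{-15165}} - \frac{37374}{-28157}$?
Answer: $\frac{14543188636564502}{71429325211} \approx 2.036 \cdot 10^{5}$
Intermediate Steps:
$\frac{41505}{\frac{J}{-22156} + \frac{6489}{-15165}} - \frac{37374}{-28157} = \frac{41505}{- \frac{13997}{-22156} + \frac{6489}{-15165}} - \frac{37374}{-28157} = \frac{41505}{\left(-13997\right) \left(- \frac{1}{22156}\right) + 6489 \left(- \frac{1}{15165}\right)} - - \frac{37374}{28157} = \frac{41505}{\frac{13997}{22156} - \frac{721}{1685}} + \frac{37374}{28157} = \frac{41505}{\frac{7610469}{37332860}} + \frac{37374}{28157} = 41505 \cdot \frac{37332860}{7610469} + \frac{37374}{28157} = \frac{516500118100}{2536823} + \frac{37374}{28157} = \frac{14543188636564502}{71429325211}$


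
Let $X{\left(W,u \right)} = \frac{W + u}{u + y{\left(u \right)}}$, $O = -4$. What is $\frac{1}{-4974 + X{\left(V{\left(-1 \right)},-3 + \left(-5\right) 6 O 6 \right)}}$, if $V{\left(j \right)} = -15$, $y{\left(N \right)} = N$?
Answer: $- \frac{239}{1188669} \approx -0.00020107$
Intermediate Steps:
$X{\left(W,u \right)} = \frac{W + u}{2 u}$ ($X{\left(W,u \right)} = \frac{W + u}{u + u} = \frac{W + u}{2 u}$)
$\frac{1}{-4974 + X{\left(V{\left(-1 \right)},-3 + \left(-5\right) 6 O 6 \right)}} = \frac{1}{-4974 + \frac{-15 - \left(3 - \left(-5\right) 6 \left(-4\right) 6\right)}{2 \left(-3 + \left(-5\right) 6 \left(-4\right) 6\right)}} = \frac{1}{-4974 + \frac{-15 - \left(3 - \left(-30\right) \left(-4\right) 6\right)}{2 \left(-3 + \left(-30\right) \left(-4\right) 6\right)}} = \frac{1}{-4974 + \frac{-15 + \left(-3 + 120 \cdot 6\right)}{2 \left(-3 + 120 \cdot 6\right)}} = \frac{1}{-4974 + \frac{-15 + \left(-3 + 720\right)}{2 \left(-3 + 720\right)}} = \frac{1}{-4974 + \frac{-15 + 717}{2 \cdot 717}} = \frac{1}{-4974 + \frac{1}{2} \cdot \frac{1}{717} \cdot 702} = \frac{1}{-4974 + \frac{117}{239}} = \frac{1}{- \frac{1188669}{239}} = - \frac{239}{1188669}$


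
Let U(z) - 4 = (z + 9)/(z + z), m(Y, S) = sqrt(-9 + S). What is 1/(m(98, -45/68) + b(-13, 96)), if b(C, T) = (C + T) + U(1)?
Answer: 6256/576209 - 6*I*sqrt(1241)/576209 ≈ 0.010857 - 0.00036682*I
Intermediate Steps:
U(z) = 4 + (9 + z)/(2*z) (U(z) = 4 + (z + 9)/(z + z) = 4 + (9 + z)/((2*z)) = 4 + (9 + z)*(1/(2*z)) = 4 + (9 + z)/(2*z))
b(C, T) = 9 + C + T (b(C, T) = (C + T) + (9/2)*(1 + 1)/1 = (C + T) + (9/2)*1*2 = (C + T) + 9 = 9 + C + T)
1/(m(98, -45/68) + b(-13, 96)) = 1/(sqrt(-9 - 45/68) + (9 - 13 + 96)) = 1/(sqrt(-9 - 45*1/68) + 92) = 1/(sqrt(-9 - 45/68) + 92) = 1/(sqrt(-657/68) + 92) = 1/(3*I*sqrt(1241)/34 + 92) = 1/(92 + 3*I*sqrt(1241)/34)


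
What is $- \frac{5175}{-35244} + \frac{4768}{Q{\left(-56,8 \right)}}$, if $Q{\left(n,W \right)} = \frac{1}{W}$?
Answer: $\frac{149372479}{3916} \approx 38144.0$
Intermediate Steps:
$- \frac{5175}{-35244} + \frac{4768}{Q{\left(-56,8 \right)}} = - \frac{5175}{-35244} + \frac{4768}{\frac{1}{8}} = \left(-5175\right) \left(- \frac{1}{35244}\right) + 4768 \frac{1}{\frac{1}{8}} = \frac{575}{3916} + 4768 \cdot 8 = \frac{575}{3916} + 38144 = \frac{149372479}{3916}$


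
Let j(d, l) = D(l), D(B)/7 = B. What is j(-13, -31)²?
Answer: 47089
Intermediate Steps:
D(B) = 7*B
j(d, l) = 7*l
j(-13, -31)² = (7*(-31))² = (-217)² = 47089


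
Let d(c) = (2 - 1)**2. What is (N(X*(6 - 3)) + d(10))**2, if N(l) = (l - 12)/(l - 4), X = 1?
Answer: 100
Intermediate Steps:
N(l) = (-12 + l)/(-4 + l)
d(c) = 1 (d(c) = 1**2 = 1)
(N(X*(6 - 3)) + d(10))**2 = ((-12 + 1*(6 - 3))/(-4 + 1*(6 - 3)) + 1)**2 = ((-12 + 1*3)/(-4 + 1*3) + 1)**2 = ((-12 + 3)/(-4 + 3) + 1)**2 = (-9/(-1) + 1)**2 = (-1*(-9) + 1)**2 = (9 + 1)**2 = 10**2 = 100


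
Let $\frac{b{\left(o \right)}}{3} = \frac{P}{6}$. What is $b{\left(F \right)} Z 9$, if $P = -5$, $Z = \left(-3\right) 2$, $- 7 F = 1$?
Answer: $135$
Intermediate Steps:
$F = - \frac{1}{7}$ ($F = \left(- \frac{1}{7}\right) 1 = - \frac{1}{7} \approx -0.14286$)
$Z = -6$
$b{\left(o \right)} = - \frac{5}{2}$ ($b{\left(o \right)} = 3 \left(- \frac{5}{6}\right) = - \frac{5}{2}$)
$b{\left(F \right)} Z 9 = \left(- \frac{5}{2}\right) \left(-6\right) 9 = 15 \cdot 9 = 135$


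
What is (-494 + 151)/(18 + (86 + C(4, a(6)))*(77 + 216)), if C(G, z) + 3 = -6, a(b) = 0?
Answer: -343/22579 ≈ -0.015191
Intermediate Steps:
C(G, z) = -9 (C(G, z) = -3 - 6 = -9)
(-494 + 151)/(18 + (86 + C(4, a(6)))*(77 + 216)) = (-494 + 151)/(18 + (86 - 9)*(77 + 216)) = -343/(18 + 77*293) = -343/(18 + 22561) = -343/22579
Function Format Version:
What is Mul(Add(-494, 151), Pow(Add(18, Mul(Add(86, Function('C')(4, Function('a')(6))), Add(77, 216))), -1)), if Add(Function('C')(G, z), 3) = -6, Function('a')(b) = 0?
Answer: Rational(-343, 22579) ≈ -0.015191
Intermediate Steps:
Function('C')(G, z) = -9 (Function('C')(G, z) = Add(-3, -6) = -9)
Mul(Add(-494, 151), Pow(Add(18, Mul(Add(86, Function('C')(4, Function('a')(6))), Add(77, 216))), -1)) = Mul(Add(-494, 151), Pow(Add(18, Mul(Add(86, -9), Add(77, 216))), -1)) = Mul(-343, Pow(Add(18, Mul(77, 293)), -1)) = Mul(-343, Pow(Add(18, 22561), -1)) = Mul(-343, Pow(22579, -1)) = Mul(-343, Rational(1, 22579)) = Rational(-343, 22579)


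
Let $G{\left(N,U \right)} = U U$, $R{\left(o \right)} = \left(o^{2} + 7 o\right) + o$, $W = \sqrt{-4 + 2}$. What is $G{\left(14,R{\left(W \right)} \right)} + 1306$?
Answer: $1182 - 32 i \sqrt{2} \approx 1182.0 - 45.255 i$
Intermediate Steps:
$W = i \sqrt{2}$ ($W = \sqrt{-2} = i \sqrt{2} \approx 1.4142 i$)
$R{\left(o \right)} = o^{2} + 8 o$
$G{\left(N,U \right)} = U^{2}$
$G{\left(14,R{\left(W \right)} \right)} + 1306 = \left(i \sqrt{2} \left(8 + i \sqrt{2}\right)\right)^{2} + 1306 = - 2 \left(8 + i \sqrt{2}\right)^{2} + 1306 = 1306 - 2 \left(8 + i \sqrt{2}\right)^{2}$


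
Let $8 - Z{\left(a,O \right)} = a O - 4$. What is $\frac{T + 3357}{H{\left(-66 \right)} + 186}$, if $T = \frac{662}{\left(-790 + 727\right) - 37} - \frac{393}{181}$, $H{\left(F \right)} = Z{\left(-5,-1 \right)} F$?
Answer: $- \frac{30301289}{2497800} \approx -12.131$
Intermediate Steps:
$Z{\left(a,O \right)} = 12 - O a$ ($Z{\left(a,O \right)} = 8 - \left(a O - 4\right) = 8 - \left(O a - 4\right) = 8 - \left(-4 + O a\right) = 12 - O a$)
$H{\left(F \right)} = 7 F$ ($H{\left(F \right)} = \left(12 - \left(-1\right) \left(-5\right)\right) F = \left(12 - 5\right) F = 7 F$)
$T = - \frac{79561}{9050}$ ($T = \frac{662}{-63 - 37} - \frac{393}{181} = \frac{662}{-100} - \frac{393}{181} = 662 \left(- \frac{1}{100}\right) - \frac{393}{181} = - \frac{331}{50} - \frac{393}{181} = - \frac{79561}{9050} \approx -8.7913$)
$\frac{T + 3357}{H{\left(-66 \right)} + 186} = \frac{- \frac{79561}{9050} + 3357}{7 \left(-66\right) + 186} = \frac{30301289}{9050 \left(-462 + 186\right)} = \frac{30301289}{9050 \left(-276\right)} = \frac{30301289}{9050} \left(- \frac{1}{276}\right) = - \frac{30301289}{2497800}$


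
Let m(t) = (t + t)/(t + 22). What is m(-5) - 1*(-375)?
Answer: 6365/17 ≈ 374.41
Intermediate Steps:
m(t) = 2*t/(22 + t) (m(t) = (2*t)/(22 + t) = 2*t/(22 + t))
m(-5) - 1*(-375) = 2*(-5)/(22 - 5) - 1*(-375) = 2*(-5)/17 + 375 = 2*(-5)*(1/17) + 375 = -10/17 + 375 = 6365/17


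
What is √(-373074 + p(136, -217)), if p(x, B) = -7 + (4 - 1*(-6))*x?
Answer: I*√371721 ≈ 609.69*I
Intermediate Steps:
p(x, B) = -7 + 10*x (p(x, B) = -7 + (4 + 6)*x = -7 + 10*x)
√(-373074 + p(136, -217)) = √(-373074 + (-7 + 10*136)) = √(-373074 + (-7 + 1360)) = √(-373074 + 1353) = √(-371721) = I*√371721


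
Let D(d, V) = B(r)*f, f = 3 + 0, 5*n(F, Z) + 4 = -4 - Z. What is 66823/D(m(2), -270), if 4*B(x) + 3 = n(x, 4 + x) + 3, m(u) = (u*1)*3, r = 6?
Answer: -668230/27 ≈ -24749.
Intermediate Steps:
n(F, Z) = -8/5 - Z/5 (n(F, Z) = -⅘ + (-4 - Z)/5 = -⅘ + (-⅘ - Z/5) = -8/5 - Z/5)
m(u) = 3*u (m(u) = u*3 = 3*u)
f = 3
B(x) = -⅗ - x/20 (B(x) = -¾ + ((-8/5 - (4 + x)/5) + 3)/4 = -¾ + ((-8/5 + (-⅘ - x/5)) + 3)/4 = -¾ + ((-12/5 - x/5) + 3)/4 = -¾ + (⅗ - x/5)/4 = -¾ + (3/20 - x/20) = -⅗ - x/20)
D(d, V) = -27/10 (D(d, V) = (-⅗ - 1/20*6)*3 = (-⅗ - 3/10)*3 = -9/10*3 = -27/10)
66823/D(m(2), -270) = 66823/(-27/10) = 66823*(-10/27) = -668230/27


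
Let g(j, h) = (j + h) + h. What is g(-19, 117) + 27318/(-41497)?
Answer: 8894537/41497 ≈ 214.34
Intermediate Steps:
g(j, h) = j + 2*h (g(j, h) = (h + j) + h = j + 2*h)
g(-19, 117) + 27318/(-41497) = (-19 + 2*117) + 27318/(-41497) = (-19 + 234) + 27318*(-1/41497) = 215 - 27318/41497 = 8894537/41497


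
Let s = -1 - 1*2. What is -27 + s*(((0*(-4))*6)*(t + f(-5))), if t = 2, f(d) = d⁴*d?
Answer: -27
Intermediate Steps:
f(d) = d⁵
s = -3 (s = -1 - 2 = -3)
-27 + s*(((0*(-4))*6)*(t + f(-5))) = -27 - 3*(0*(-4))*6*(2 + (-5)⁵) = -27 - 3*0*6*(2 - 3125) = -27 - 0*(-3123) = -27 - 3*0 = -27 + 0 = -27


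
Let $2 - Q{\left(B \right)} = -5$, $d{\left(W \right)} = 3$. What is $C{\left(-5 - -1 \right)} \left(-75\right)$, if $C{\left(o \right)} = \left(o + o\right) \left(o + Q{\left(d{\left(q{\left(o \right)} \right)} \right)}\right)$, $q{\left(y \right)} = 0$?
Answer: $1800$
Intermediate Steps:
$Q{\left(B \right)} = 7$ ($Q{\left(B \right)} = 2 - -5 = 2 + 5 = 7$)
$C{\left(o \right)} = 2 o \left(7 + o\right)$ ($C{\left(o \right)} = \left(o + o\right) \left(o + 7\right) = 2 o \left(7 + o\right)$)
$C{\left(-5 - -1 \right)} \left(-75\right) = 2 \left(-5 - -1\right) \left(7 - 4\right) \left(-75\right) = 2 \left(-5 + 1\right) \left(7 + \left(-5 + 1\right)\right) \left(-75\right) = 2 \left(-4\right) \left(7 - 4\right) \left(-75\right) = 2 \left(-4\right) 3 \left(-75\right) = \left(-24\right) \left(-75\right) = 1800$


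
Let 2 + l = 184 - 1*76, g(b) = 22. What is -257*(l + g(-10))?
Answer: -32896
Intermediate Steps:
l = 106 (l = -2 + (184 - 1*76) = -2 + (184 - 76) = -2 + 108 = 106)
-257*(l + g(-10)) = -257*(106 + 22) = -257*128 = -32896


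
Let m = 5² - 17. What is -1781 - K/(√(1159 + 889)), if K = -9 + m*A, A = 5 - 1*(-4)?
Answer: -1781 - 63*√2/64 ≈ -1782.4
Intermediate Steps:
A = 9 (A = 5 + 4 = 9)
m = 8 (m = 25 - 17 = 8)
K = 63 (K = -9 + 8*9 = -9 + 72 = 63)
-1781 - K/(√(1159 + 889)) = -1781 - 63/(√(1159 + 889)) = -1781 - 63/(√2048) = -1781 - 63/(32*√2) = -1781 - 63*√2/64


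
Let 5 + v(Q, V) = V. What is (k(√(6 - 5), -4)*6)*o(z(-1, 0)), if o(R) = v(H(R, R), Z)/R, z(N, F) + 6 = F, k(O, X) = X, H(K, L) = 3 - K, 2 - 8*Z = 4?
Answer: -21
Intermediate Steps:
Z = -¼ (Z = ¼ - ⅛*4 = ¼ - ½ = -¼ ≈ -0.25000)
v(Q, V) = -5 + V
z(N, F) = -6 + F
o(R) = -21/(4*R) (o(R) = (-5 - ¼)/R = -21/(4*R))
(k(√(6 - 5), -4)*6)*o(z(-1, 0)) = (-4*6)*(-21/(4*(-6 + 0))) = -(-126)/(-6) = -(-126)*(-1)/6 = -24*7/8 = -21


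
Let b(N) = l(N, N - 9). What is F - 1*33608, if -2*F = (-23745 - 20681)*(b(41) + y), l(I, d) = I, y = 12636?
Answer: 281560593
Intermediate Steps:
b(N) = N
F = 281594201 (F = -(-23745 - 20681)*(41 + 12636)/2 = -(-22213)*12677 = -½*(-563188402) = 281594201)
F - 1*33608 = 281594201 - 1*33608 = 281594201 - 33608 = 281560593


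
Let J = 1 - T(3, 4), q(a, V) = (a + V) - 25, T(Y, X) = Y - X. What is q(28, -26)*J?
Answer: -46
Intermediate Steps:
q(a, V) = -25 + V + a (q(a, V) = (V + a) - 25 = -25 + V + a)
J = 2 (J = 1 - (3 - 1*4) = 1 - (3 - 4) = 1 - 1*(-1) = 1 + 1 = 2)
q(28, -26)*J = (-25 - 26 + 28)*2 = -23*2 = -46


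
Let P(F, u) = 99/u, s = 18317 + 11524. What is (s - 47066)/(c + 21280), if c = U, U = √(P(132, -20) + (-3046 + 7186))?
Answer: -7330960000/9056685299 + 310050*√5105/9056685299 ≈ -0.80701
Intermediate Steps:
s = 29841
U = 9*√5105/10 (U = √(99/(-20) + (-3046 + 7186)) = √(99*(-1/20) + 4140) = √(-99/20 + 4140) = √(82701/20) = 9*√5105/10 ≈ 64.304)
c = 9*√5105/10 ≈ 64.304
(s - 47066)/(c + 21280) = (29841 - 47066)/(9*√5105/10 + 21280) = -17225/(21280 + 9*√5105/10)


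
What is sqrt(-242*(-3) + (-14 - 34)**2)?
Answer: sqrt(3030) ≈ 55.045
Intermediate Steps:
sqrt(-242*(-3) + (-14 - 34)**2) = sqrt(726 + (-48)**2) = sqrt(726 + 2304) = sqrt(3030)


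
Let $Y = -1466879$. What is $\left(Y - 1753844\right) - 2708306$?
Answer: $-5929029$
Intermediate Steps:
$\left(Y - 1753844\right) - 2708306 = \left(-1466879 - 1753844\right) - 2708306 = -3220723 - 2708306 = -5929029$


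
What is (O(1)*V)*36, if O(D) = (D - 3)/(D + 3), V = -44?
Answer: 792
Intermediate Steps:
O(D) = (-3 + D)/(3 + D)
(O(1)*V)*36 = (((-3 + 1)/(3 + 1))*(-44))*36 = ((-2/4)*(-44))*36 = (((¼)*(-2))*(-44))*36 = -½*(-44)*36 = 22*36 = 792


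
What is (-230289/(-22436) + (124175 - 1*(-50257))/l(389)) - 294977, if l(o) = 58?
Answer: -189961558631/650644 ≈ -2.9196e+5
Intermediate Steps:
(-230289/(-22436) + (124175 - 1*(-50257))/l(389)) - 294977 = (-230289/(-22436) + (124175 - 1*(-50257))/58) - 294977 = (-230289*(-1/22436) + (124175 + 50257)*(1/58)) - 294977 = (230289/22436 + 174432*(1/58)) - 294977 = (230289/22436 + 87216/29) - 294977 = 1963456557/650644 - 294977 = -189961558631/650644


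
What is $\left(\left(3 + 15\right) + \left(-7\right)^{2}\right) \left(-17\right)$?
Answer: $-1139$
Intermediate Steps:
$\left(\left(3 + 15\right) + \left(-7\right)^{2}\right) \left(-17\right) = \left(18 + 49\right) \left(-17\right) = 67 \left(-17\right) = -1139$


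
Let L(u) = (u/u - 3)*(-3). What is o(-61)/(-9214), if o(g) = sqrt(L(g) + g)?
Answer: -I*sqrt(55)/9214 ≈ -0.00080488*I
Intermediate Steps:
L(u) = 6 (L(u) = (1 - 3)*(-3) = -2*(-3) = 6)
o(g) = sqrt(6 + g)
o(-61)/(-9214) = sqrt(6 - 61)/(-9214) = sqrt(-55)*(-1/9214) = (I*sqrt(55))*(-1/9214) = -I*sqrt(55)/9214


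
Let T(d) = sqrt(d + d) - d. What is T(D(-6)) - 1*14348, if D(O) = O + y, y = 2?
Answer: -14344 + 2*I*sqrt(2) ≈ -14344.0 + 2.8284*I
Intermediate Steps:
D(O) = 2 + O (D(O) = O + 2 = 2 + O)
T(d) = -d + sqrt(2)*sqrt(d) (T(d) = sqrt(2*d) - d = sqrt(2)*sqrt(d) - d = -d + sqrt(2)*sqrt(d))
T(D(-6)) - 1*14348 = (-(2 - 6) + sqrt(2)*sqrt(2 - 6)) - 1*14348 = (-1*(-4) + sqrt(2)*sqrt(-4)) - 14348 = (4 + sqrt(2)*(2*I)) - 14348 = (4 + 2*I*sqrt(2)) - 14348 = -14344 + 2*I*sqrt(2)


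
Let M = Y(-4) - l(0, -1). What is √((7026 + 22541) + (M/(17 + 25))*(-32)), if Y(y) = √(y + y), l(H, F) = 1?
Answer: √(13039383 - 672*I*√2)/21 ≈ 171.95 - 0.0062662*I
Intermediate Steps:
Y(y) = √2*√y (Y(y) = √(2*y) = √2*√y)
M = -1 + 2*I*√2 (M = √2*√(-4) - 1*1 = √2*(2*I) - 1 = 2*I*√2 - 1 = -1 + 2*I*√2 ≈ -1.0 + 2.8284*I)
√((7026 + 22541) + (M/(17 + 25))*(-32)) = √((7026 + 22541) + ((-1 + 2*I*√2)/(17 + 25))*(-32)) = √(29567 + ((-1 + 2*I*√2)/42)*(-32)) = √(29567 + ((-1 + 2*I*√2)*(1/42))*(-32)) = √(29567 + (-1/42 + I*√2/21)*(-32)) = √(29567 + (16/21 - 32*I*√2/21)) = √(620923/21 - 32*I*√2/21)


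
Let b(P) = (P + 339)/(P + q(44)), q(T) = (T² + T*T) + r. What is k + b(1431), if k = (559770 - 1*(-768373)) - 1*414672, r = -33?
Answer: 481399394/527 ≈ 9.1347e+5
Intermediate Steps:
q(T) = -33 + 2*T² (q(T) = (T² + T*T) - 33 = (T² + T²) - 33 = 2*T² - 33 = -33 + 2*T²)
k = 913471 (k = (559770 + 768373) - 414672 = 1328143 - 414672 = 913471)
b(P) = (339 + P)/(3839 + P) (b(P) = (P + 339)/(P + (-33 + 2*44²)) = (339 + P)/(P + (-33 + 2*1936)) = (339 + P)/(P + (-33 + 3872)) = (339 + P)/(P + 3839) = (339 + P)/(3839 + P))
k + b(1431) = 913471 + (339 + 1431)/(3839 + 1431) = 913471 + 1770/5270 = 913471 + (1/5270)*1770 = 913471 + 177/527 = 481399394/527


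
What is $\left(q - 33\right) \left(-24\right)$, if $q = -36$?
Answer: $1656$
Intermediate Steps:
$\left(q - 33\right) \left(-24\right) = \left(-36 - 33\right) \left(-24\right) = \left(-69\right) \left(-24\right) = 1656$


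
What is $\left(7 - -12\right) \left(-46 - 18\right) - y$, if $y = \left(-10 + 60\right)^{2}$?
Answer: $-3716$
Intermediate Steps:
$y = 2500$ ($y = 50^{2} = 2500$)
$\left(7 - -12\right) \left(-46 - 18\right) - y = \left(7 - -12\right) \left(-46 - 18\right) - 2500 = \left(7 + 12\right) \left(-64\right) - 2500 = 19 \left(-64\right) - 2500 = -1216 - 2500 = -3716$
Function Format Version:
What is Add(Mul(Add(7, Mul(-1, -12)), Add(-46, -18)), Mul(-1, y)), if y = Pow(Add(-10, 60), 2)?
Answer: -3716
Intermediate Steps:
y = 2500 (y = Pow(50, 2) = 2500)
Add(Mul(Add(7, Mul(-1, -12)), Add(-46, -18)), Mul(-1, y)) = Add(Mul(Add(7, Mul(-1, -12)), Add(-46, -18)), Mul(-1, 2500)) = Add(Mul(Add(7, 12), -64), -2500) = Add(Mul(19, -64), -2500) = Add(-1216, -2500) = -3716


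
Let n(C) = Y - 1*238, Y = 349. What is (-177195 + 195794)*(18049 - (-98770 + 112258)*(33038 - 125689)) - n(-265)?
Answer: 23243072413352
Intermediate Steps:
n(C) = 111 (n(C) = 349 - 1*238 = 349 - 238 = 111)
(-177195 + 195794)*(18049 - (-98770 + 112258)*(33038 - 125689)) - n(-265) = (-177195 + 195794)*(18049 - (-98770 + 112258)*(33038 - 125689)) - 1*111 = 18599*(18049 - 13488*(-92651)) - 111 = 18599*(18049 - 1*(-1249676688)) - 111 = 18599*(18049 + 1249676688) - 111 = 18599*1249694737 - 111 = 23243072413463 - 111 = 23243072413352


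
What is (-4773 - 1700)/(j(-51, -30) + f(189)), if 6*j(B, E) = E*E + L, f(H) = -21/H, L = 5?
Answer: -116514/2713 ≈ -42.947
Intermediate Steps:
j(B, E) = 5/6 + E**2/6 (j(B, E) = (E*E + 5)/6 = (E**2 + 5)/6 = (5 + E**2)/6 = 5/6 + E**2/6)
(-4773 - 1700)/(j(-51, -30) + f(189)) = (-4773 - 1700)/((5/6 + (1/6)*(-30)**2) - 21/189) = -6473/((5/6 + (1/6)*900) - 21*1/189) = -6473/((5/6 + 150) - 1/9) = -6473/(905/6 - 1/9) = -6473/2713/18 = -6473*18/2713 = -116514/2713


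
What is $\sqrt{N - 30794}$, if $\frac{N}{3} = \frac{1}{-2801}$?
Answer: $\frac{i \sqrt{241597445597}}{2801} \approx 175.48 i$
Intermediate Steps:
$N = - \frac{3}{2801}$ ($N = \frac{3}{-2801} = 3 \left(- \frac{1}{2801}\right) = - \frac{3}{2801} \approx -0.001071$)
$\sqrt{N - 30794} = \sqrt{- \frac{3}{2801} - 30794} = \sqrt{- \frac{86253997}{2801}} = \frac{i \sqrt{241597445597}}{2801}$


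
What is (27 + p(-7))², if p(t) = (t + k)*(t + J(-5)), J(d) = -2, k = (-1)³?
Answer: 9801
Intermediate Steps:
k = -1
p(t) = (-1 + t)*(-2 + t) (p(t) = (t - 1)*(t - 2) = (-1 + t)*(-2 + t))
(27 + p(-7))² = (27 + (2 + (-7)² - 3*(-7)))² = (27 + (2 + 49 + 21))² = (27 + 72)² = 99² = 9801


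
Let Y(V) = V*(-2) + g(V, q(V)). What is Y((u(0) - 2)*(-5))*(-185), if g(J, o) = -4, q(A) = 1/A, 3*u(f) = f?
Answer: 4440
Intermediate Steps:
u(f) = f/3
Y(V) = -4 - 2*V (Y(V) = V*(-2) - 4 = -2*V - 4 = -4 - 2*V)
Y((u(0) - 2)*(-5))*(-185) = (-4 - 2*((⅓)*0 - 2)*(-5))*(-185) = (-4 - 2*(0 - 2)*(-5))*(-185) = (-4 - (-4)*(-5))*(-185) = (-4 - 2*10)*(-185) = (-4 - 20)*(-185) = -24*(-185) = 4440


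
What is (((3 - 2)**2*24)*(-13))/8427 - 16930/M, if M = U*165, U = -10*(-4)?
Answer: -4824277/1853940 ≈ -2.6022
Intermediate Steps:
U = 40
M = 6600 (M = 40*165 = 6600)
(((3 - 2)**2*24)*(-13))/8427 - 16930/M = (((3 - 2)**2*24)*(-13))/8427 - 16930/6600 = ((1**2*24)*(-13))*(1/8427) - 16930*1/6600 = ((1*24)*(-13))*(1/8427) - 1693/660 = (24*(-13))*(1/8427) - 1693/660 = -312*1/8427 - 1693/660 = -104/2809 - 1693/660 = -4824277/1853940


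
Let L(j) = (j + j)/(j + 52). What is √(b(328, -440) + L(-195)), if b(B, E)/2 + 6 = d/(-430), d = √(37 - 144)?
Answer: √(-51864450 - 26015*I*√107)/2365 ≈ 0.0078998 - 3.0451*I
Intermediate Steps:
d = I*√107 (d = √(-107) = I*√107 ≈ 10.344*I)
L(j) = 2*j/(52 + j) (L(j) = (2*j)/(52 + j) = 2*j/(52 + j))
b(B, E) = -12 - I*√107/215 (b(B, E) = -12 + 2*((I*√107)/(-430)) = -12 + 2*((I*√107)*(-1/430)) = -12 + 2*(-I*√107/430) = -12 - I*√107/215)
√(b(328, -440) + L(-195)) = √((-12 - I*√107/215) + 2*(-195)/(52 - 195)) = √((-12 - I*√107/215) + 2*(-195)/(-143)) = √((-12 - I*√107/215) + 2*(-195)*(-1/143)) = √((-12 - I*√107/215) + 30/11) = √(-102/11 - I*√107/215)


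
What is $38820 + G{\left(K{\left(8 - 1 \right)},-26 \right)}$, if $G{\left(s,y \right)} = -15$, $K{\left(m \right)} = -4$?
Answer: $38805$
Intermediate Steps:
$38820 + G{\left(K{\left(8 - 1 \right)},-26 \right)} = 38820 - 15 = 38805$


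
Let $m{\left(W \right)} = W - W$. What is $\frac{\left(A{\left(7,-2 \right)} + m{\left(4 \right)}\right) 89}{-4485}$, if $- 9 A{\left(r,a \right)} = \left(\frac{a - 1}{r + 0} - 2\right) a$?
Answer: $\frac{3026}{282555} \approx 0.010709$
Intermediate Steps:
$A{\left(r,a \right)} = - \frac{a \left(-2 + \frac{-1 + a}{r}\right)}{9}$ ($A{\left(r,a \right)} = - \frac{\left(\frac{a - 1}{r + 0} - 2\right) a}{9} = - \frac{\left(\frac{-1 + a}{r} - 2\right) a}{9} = - \frac{\left(-2 + \frac{-1 + a}{r}\right) a}{9} = - \frac{a \left(-2 + \frac{-1 + a}{r}\right)}{9}$)
$m{\left(W \right)} = 0$
$\frac{\left(A{\left(7,-2 \right)} + m{\left(4 \right)}\right) 89}{-4485} = \frac{\left(\frac{1}{9} \left(-2\right) \frac{1}{7} \left(1 - -2 + 2 \cdot 7\right) + 0\right) 89}{-4485} = \left(\frac{1}{9} \left(-2\right) \frac{1}{7} \left(1 + 2 + 14\right) + 0\right) 89 \left(- \frac{1}{4485}\right) = \left(\frac{1}{9} \left(-2\right) \frac{1}{7} \cdot 17 + 0\right) 89 \left(- \frac{1}{4485}\right) = \left(- \frac{34}{63} + 0\right) 89 \left(- \frac{1}{4485}\right) = \left(- \frac{34}{63}\right) 89 \left(- \frac{1}{4485}\right) = \left(- \frac{3026}{63}\right) \left(- \frac{1}{4485}\right) = \frac{3026}{282555}$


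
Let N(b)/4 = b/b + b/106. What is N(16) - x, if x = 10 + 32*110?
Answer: -186846/53 ≈ -3525.4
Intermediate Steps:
N(b) = 4 + 2*b/53 (N(b) = 4*(b/b + b/106) = 4*(1 + b*(1/106)) = 4*(1 + b/106) = 4 + 2*b/53)
x = 3530 (x = 10 + 3520 = 3530)
N(16) - x = (4 + (2/53)*16) - 1*3530 = (4 + 32/53) - 3530 = 244/53 - 3530 = -186846/53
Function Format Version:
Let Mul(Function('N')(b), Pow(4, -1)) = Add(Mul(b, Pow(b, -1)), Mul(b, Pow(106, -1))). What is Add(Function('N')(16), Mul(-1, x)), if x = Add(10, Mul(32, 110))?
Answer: Rational(-186846, 53) ≈ -3525.4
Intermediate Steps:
Function('N')(b) = Add(4, Mul(Rational(2, 53), b)) (Function('N')(b) = Mul(4, Add(Mul(b, Pow(b, -1)), Mul(b, Pow(106, -1)))) = Mul(4, Add(1, Mul(b, Rational(1, 106)))) = Mul(4, Add(1, Mul(Rational(1, 106), b))) = Add(4, Mul(Rational(2, 53), b)))
x = 3530 (x = Add(10, 3520) = 3530)
Add(Function('N')(16), Mul(-1, x)) = Add(Add(4, Mul(Rational(2, 53), 16)), Mul(-1, 3530)) = Add(Add(4, Rational(32, 53)), -3530) = Add(Rational(244, 53), -3530) = Rational(-186846, 53)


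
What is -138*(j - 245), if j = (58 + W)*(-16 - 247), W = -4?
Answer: 1993686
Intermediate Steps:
j = -14202 (j = (58 - 4)*(-16 - 247) = 54*(-263) = -14202)
-138*(j - 245) = -138*(-14202 - 245) = -138*(-14447) = 1993686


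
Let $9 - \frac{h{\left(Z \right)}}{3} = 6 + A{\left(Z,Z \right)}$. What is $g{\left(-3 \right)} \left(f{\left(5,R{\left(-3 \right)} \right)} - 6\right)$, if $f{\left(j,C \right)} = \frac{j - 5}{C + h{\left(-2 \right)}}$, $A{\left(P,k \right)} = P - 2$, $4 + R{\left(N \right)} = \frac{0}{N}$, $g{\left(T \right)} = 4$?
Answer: $-24$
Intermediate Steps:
$R{\left(N \right)} = -4$ ($R{\left(N \right)} = -4 + \frac{0}{N} = -4 + 0 = -4$)
$A{\left(P,k \right)} = -2 + P$
$h{\left(Z \right)} = 15 - 3 Z$ ($h{\left(Z \right)} = 27 - 3 \left(6 + \left(-2 + Z\right)\right) = 27 - 3 \left(4 + Z\right) = 27 - \left(12 + 3 Z\right) = 15 - 3 Z$)
$f{\left(j,C \right)} = \frac{-5 + j}{21 + C}$ ($f{\left(j,C \right)} = \frac{j - 5}{C + \left(15 - -6\right)} = \frac{-5 + j}{C + \left(15 + 6\right)} = \frac{-5 + j}{C + 21} = \frac{-5 + j}{21 + C}$)
$g{\left(-3 \right)} \left(f{\left(5,R{\left(-3 \right)} \right)} - 6\right) = 4 \left(\frac{-5 + 5}{21 - 4} - 6\right) = 4 \left(\frac{1}{17} \cdot 0 - 6\right) = 4 \left(0 - 6\right) = 4 \left(-6\right) = -24$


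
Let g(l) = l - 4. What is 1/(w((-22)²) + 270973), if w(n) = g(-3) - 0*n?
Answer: 1/270966 ≈ 3.6905e-6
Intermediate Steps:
g(l) = -4 + l
w(n) = -7 (w(n) = (-4 - 3) - 0*n = -7 - 9*0 = -7 + 0 = -7)
1/(w((-22)²) + 270973) = 1/(-7 + 270973) = 1/270966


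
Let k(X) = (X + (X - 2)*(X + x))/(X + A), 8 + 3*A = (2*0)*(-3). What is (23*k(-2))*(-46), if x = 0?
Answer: 9522/7 ≈ 1360.3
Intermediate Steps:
A = -8/3 (A = -8/3 + ((2*0)*(-3))/3 = -8/3 + (0*(-3))/3 = -8/3 + (1/3)*0 = -8/3 + 0 = -8/3 ≈ -2.6667)
k(X) = (X + X*(-2 + X))/(-8/3 + X) (k(X) = (X + (X - 2)*(X + 0))/(X - 8/3) = (X + (-2 + X)*X)/(-8/3 + X) = (X + X*(-2 + X))/(-8/3 + X))
(23*k(-2))*(-46) = (23*(3*(-2)*(-1 - 2)/(-8 + 3*(-2))))*(-46) = (23*(3*(-2)*(-3)/(-8 - 6)))*(-46) = (23*(3*(-2)*(-3)/(-14)))*(-46) = (23*(3*(-2)*(-1/14)*(-3)))*(-46) = (23*(-9/7))*(-46) = -207/7*(-46) = 9522/7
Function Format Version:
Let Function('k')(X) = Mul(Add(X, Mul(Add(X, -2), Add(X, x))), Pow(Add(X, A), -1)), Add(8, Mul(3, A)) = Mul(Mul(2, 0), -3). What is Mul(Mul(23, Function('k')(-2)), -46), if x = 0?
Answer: Rational(9522, 7) ≈ 1360.3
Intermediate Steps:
A = Rational(-8, 3) (A = Add(Rational(-8, 3), Mul(Rational(1, 3), Mul(Mul(2, 0), -3))) = Add(Rational(-8, 3), Mul(Rational(1, 3), Mul(0, -3))) = Add(Rational(-8, 3), Mul(Rational(1, 3), 0)) = Add(Rational(-8, 3), 0) = Rational(-8, 3) ≈ -2.6667)
Function('k')(X) = Mul(Pow(Add(Rational(-8, 3), X), -1), Add(X, Mul(X, Add(-2, X)))) (Function('k')(X) = Mul(Add(X, Mul(Add(X, -2), Add(X, 0))), Pow(Add(X, Rational(-8, 3)), -1)) = Mul(Add(X, Mul(Add(-2, X), X)), Pow(Add(Rational(-8, 3), X), -1)) = Mul(Add(X, Mul(X, Add(-2, X))), Pow(Add(Rational(-8, 3), X), -1)) = Mul(Pow(Add(Rational(-8, 3), X), -1), Add(X, Mul(X, Add(-2, X)))))
Mul(Mul(23, Function('k')(-2)), -46) = Mul(Mul(23, Mul(3, -2, Pow(Add(-8, Mul(3, -2)), -1), Add(-1, -2))), -46) = Mul(Mul(23, Mul(3, -2, Pow(Add(-8, -6), -1), -3)), -46) = Mul(Mul(23, Mul(3, -2, Pow(-14, -1), -3)), -46) = Mul(Mul(23, Mul(3, -2, Rational(-1, 14), -3)), -46) = Mul(Mul(23, Rational(-9, 7)), -46) = Mul(Rational(-207, 7), -46) = Rational(9522, 7)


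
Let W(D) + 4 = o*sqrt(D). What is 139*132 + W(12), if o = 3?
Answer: 18344 + 6*sqrt(3) ≈ 18354.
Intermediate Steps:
W(D) = -4 + 3*sqrt(D)
139*132 + W(12) = 139*132 + (-4 + 3*sqrt(12)) = 18348 + (-4 + 3*(2*sqrt(3))) = 18348 + (-4 + 6*sqrt(3)) = 18344 + 6*sqrt(3)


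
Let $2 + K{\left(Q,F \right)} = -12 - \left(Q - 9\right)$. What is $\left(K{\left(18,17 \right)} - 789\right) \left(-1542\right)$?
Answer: $1252104$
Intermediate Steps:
$K{\left(Q,F \right)} = -5 - Q$ ($K{\left(Q,F \right)} = -2 - \left(12 - 9 + Q\right) = -2 - \left(3 + Q\right) = -5 - Q$)
$\left(K{\left(18,17 \right)} - 789\right) \left(-1542\right) = \left(\left(-5 - 18\right) - 789\right) \left(-1542\right) = \left(-23 - 789\right) \left(-1542\right) = \left(-812\right) \left(-1542\right) = 1252104$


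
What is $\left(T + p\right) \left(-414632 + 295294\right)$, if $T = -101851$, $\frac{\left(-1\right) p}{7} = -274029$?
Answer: $-216759814976$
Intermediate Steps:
$p = 1918203$ ($p = \left(-7\right) \left(-274029\right) = 1918203$)
$\left(T + p\right) \left(-414632 + 295294\right) = \left(-101851 + 1918203\right) \left(-414632 + 295294\right) = 1816352 \left(-119338\right) = -216759814976$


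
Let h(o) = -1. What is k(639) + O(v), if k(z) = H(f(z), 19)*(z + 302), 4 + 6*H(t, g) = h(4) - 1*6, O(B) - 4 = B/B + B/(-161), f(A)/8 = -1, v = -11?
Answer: -1661615/966 ≈ -1720.1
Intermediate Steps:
f(A) = -8 (f(A) = 8*(-1) = -8)
O(B) = 5 - B/161 (O(B) = 4 + (B/B + B/(-161)) = 4 + (1 + B*(-1/161)) = 4 + (1 - B/161) = 5 - B/161)
H(t, g) = -11/6 (H(t, g) = -⅔ + (-1 - 1*6)/6 = -⅔ + (-1 - 6)/6 = -⅔ + (⅙)*(-7) = -⅔ - 7/6 = -11/6)
k(z) = -1661/3 - 11*z/6 (k(z) = -11*(z + 302)/6 = -11*(302 + z)/6 = -1661/3 - 11*z/6)
k(639) + O(v) = (-1661/3 - 11/6*639) + (5 - 1/161*(-11)) = (-1661/3 - 2343/2) + (5 + 11/161) = -10351/6 + 816/161 = -1661615/966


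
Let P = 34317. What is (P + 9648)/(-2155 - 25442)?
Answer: -14655/9199 ≈ -1.5931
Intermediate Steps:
(P + 9648)/(-2155 - 25442) = (34317 + 9648)/(-2155 - 25442) = 43965/(-27597) = 43965*(-1/27597) = -14655/9199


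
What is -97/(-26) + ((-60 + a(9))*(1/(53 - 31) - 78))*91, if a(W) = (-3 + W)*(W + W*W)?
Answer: -973844533/286 ≈ -3.4051e+6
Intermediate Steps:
a(W) = (-3 + W)*(W + W²)
-97/(-26) + ((-60 + a(9))*(1/(53 - 31) - 78))*91 = -97/(-26) + ((-60 + 9*(-3 + 9² - 2*9))*(1/(53 - 31) - 78))*91 = -97*(-1/26) + ((-60 + 9*(-3 + 81 - 18))*(1/22 - 78))*91 = 97/26 + ((-60 + 9*60)*(1/22 - 78))*91 = 97/26 + ((-60 + 540)*(-1715/22))*91 = 97/26 + (480*(-1715/22))*91 = 97/26 - 411600/11*91 = 97/26 - 37455600/11 = -973844533/286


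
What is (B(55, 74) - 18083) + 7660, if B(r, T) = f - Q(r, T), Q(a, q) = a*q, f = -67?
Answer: -14560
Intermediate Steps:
B(r, T) = -67 - T*r (B(r, T) = -67 - r*T = -67 - T*r)
(B(55, 74) - 18083) + 7660 = ((-67 - 1*74*55) - 18083) + 7660 = ((-67 - 4070) - 18083) + 7660 = (-4137 - 18083) + 7660 = -22220 + 7660 = -14560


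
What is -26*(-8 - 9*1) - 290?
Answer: 152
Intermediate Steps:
-26*(-8 - 9*1) - 290 = -26*(-8 - 9) - 290 = -26*(-17) - 290 = 442 - 290 = 152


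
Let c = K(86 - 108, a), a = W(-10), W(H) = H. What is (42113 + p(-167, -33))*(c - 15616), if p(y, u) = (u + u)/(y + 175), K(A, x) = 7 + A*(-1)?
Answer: -2625146953/4 ≈ -6.5629e+8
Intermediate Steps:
a = -10
K(A, x) = 7 - A
p(y, u) = 2*u/(175 + y) (p(y, u) = (2*u)/(175 + y) = 2*u/(175 + y))
c = 29 (c = 7 - (86 - 108) = 7 - 1*(-22) = 7 + 22 = 29)
(42113 + p(-167, -33))*(c - 15616) = (42113 + 2*(-33)/(175 - 167))*(29 - 15616) = (42113 + 2*(-33)/8)*(-15587) = (42113 + 2*(-33)*(⅛))*(-15587) = (42113 - 33/4)*(-15587) = (168419/4)*(-15587) = -2625146953/4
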